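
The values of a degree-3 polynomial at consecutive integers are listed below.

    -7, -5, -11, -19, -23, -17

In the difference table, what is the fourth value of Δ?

-4

First differences: 2, -6, -8, -4, 6
Second differences: -8, -2, 4, 10
Third differences: 6, 6, 6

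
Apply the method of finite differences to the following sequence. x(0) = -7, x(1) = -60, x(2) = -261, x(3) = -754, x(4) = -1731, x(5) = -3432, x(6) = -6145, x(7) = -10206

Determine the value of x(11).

-48330

D1: -53, -201, -493, -977, -1701, -2713, -4061
D2: -148, -292, -484, -724, -1012, -1348
D3: -144, -192, -240, -288, -336
D4: -48, -48, -48, -48
Fourth differences constant at -48.
-336 − 48 = -384;  -1348 − 384 = -1732;  -4061 − 1732 = -5793;  -10206 − 5793 = -15999
-384 − 48 = -432;  -1732 − 432 = -2164;  -5793 − 2164 = -7957;  -15999 − 7957 = -23956
-432 − 48 = -480;  -2164 − 480 = -2644;  -7957 − 2644 = -10601;  -23956 − 10601 = -34557
-480 − 48 = -528;  -2644 − 528 = -3172;  -10601 − 3172 = -13773;  -34557 − 13773 = -48330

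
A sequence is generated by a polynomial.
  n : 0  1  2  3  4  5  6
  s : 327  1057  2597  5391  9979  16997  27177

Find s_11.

157847

D1: 730, 1540, 2794, 4588, 7018, 10180
D2: 810, 1254, 1794, 2430, 3162
D3: 444, 540, 636, 732
D4: 96, 96, 96
The fourth differences are constant (96).
732 + 96 = 828;  3162 + 828 = 3990;  10180 + 3990 = 14170;  27177 + 14170 = 41347
828 + 96 = 924;  3990 + 924 = 4914;  14170 + 4914 = 19084;  41347 + 19084 = 60431
924 + 96 = 1020;  4914 + 1020 = 5934;  19084 + 5934 = 25018;  60431 + 25018 = 85449
1020 + 96 = 1116;  5934 + 1116 = 7050;  25018 + 7050 = 32068;  85449 + 32068 = 117517
1116 + 96 = 1212;  7050 + 1212 = 8262;  32068 + 8262 = 40330;  117517 + 40330 = 157847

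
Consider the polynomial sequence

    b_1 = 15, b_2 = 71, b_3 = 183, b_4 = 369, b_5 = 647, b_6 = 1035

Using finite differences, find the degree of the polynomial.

3

D1: 56, 112, 186, 278, 388
D2: 56, 74, 92, 110
D3: 18, 18, 18
The third differences are constant, so the polynomial has degree 3.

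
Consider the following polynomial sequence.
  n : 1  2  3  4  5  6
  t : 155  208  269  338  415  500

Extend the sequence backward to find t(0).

D1: 53, 61, 69, 77, 85
D2: 8, 8, 8, 8
The second differences are constant at 8.
Work back: 53 − 8 = 45;  155 − 45 = 110

110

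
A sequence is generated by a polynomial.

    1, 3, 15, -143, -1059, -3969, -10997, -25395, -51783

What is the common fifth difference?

First differences: 2, 12, -158, -916, -2910, -7028, -14398, -26388
Second differences: 10, -170, -758, -1994, -4118, -7370, -11990
Third differences: -180, -588, -1236, -2124, -3252, -4620
Fourth differences: -408, -648, -888, -1128, -1368
Fifth differences: -240, -240, -240, -240

-240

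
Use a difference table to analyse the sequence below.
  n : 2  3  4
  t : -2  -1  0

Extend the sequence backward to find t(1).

-3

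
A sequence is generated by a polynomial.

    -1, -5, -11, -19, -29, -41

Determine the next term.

First differences: -4, -6, -8, -10, -12
Second differences: -2, -2, -2, -2
Constant second difference = -2, so extend:
-12 − 2 = -14;  -41 − 14 = -55

-55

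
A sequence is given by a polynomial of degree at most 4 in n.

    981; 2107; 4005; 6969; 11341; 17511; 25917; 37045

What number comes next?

1126  1898  2964  4372  6170  8406  11128
772  1066  1408  1798  2236  2722
294  342  390  438  486
48  48  48  48
The fourth differences are constant (48).
486 + 48 = 534;  2722 + 534 = 3256;  11128 + 3256 = 14384;  37045 + 14384 = 51429

51429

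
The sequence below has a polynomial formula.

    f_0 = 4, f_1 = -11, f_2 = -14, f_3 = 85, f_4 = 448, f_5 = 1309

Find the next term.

2974

Δ: -15, -3, 99, 363, 861
Δ²: 12, 102, 264, 498
Δ³: 90, 162, 234
Δ⁴: 72, 72
The fourth differences are constant (72).
234 + 72 = 306;  498 + 306 = 804;  861 + 804 = 1665;  1309 + 1665 = 2974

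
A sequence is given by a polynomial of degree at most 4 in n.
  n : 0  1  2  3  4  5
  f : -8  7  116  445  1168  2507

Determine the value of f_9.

20143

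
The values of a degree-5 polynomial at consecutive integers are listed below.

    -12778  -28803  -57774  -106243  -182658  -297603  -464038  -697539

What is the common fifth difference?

-240

First differences: -16025, -28971, -48469, -76415, -114945, -166435, -233501
Second differences: -12946, -19498, -27946, -38530, -51490, -67066
Third differences: -6552, -8448, -10584, -12960, -15576
Fourth differences: -1896, -2136, -2376, -2616
Fifth differences: -240, -240, -240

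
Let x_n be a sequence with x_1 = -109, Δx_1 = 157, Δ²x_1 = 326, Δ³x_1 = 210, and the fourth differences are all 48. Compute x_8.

16866

Build the table forward from the leading diagonal:
D4: 48, 48, 48, 48, 48, 48, 48, 48
D3: 210, 258, 306, 354, 402, 450, 498, 546
D2: 326, 536, 794, 1100, 1454, 1856, 2306, 2804
D1: 157, 483, 1019, 1813, 2913, 4367, 6223, 8529
x: -109, 48, 531, 1550, 3363, 6276, 10643, 16866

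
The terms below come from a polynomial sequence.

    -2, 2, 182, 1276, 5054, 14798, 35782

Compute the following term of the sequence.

4, 180, 1094, 3778, 9744, 20984
176, 914, 2684, 5966, 11240
738, 1770, 3282, 5274
1032, 1512, 1992
480, 480
Fifth differences constant at 480.
1992 + 480 = 2472;  5274 + 2472 = 7746;  11240 + 7746 = 18986;  20984 + 18986 = 39970;  35782 + 39970 = 75752

75752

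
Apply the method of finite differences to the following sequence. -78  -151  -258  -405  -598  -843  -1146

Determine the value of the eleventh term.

-3058

D1: -73, -107, -147, -193, -245, -303
D2: -34, -40, -46, -52, -58
D3: -6, -6, -6, -6
Constant third difference = -6, so extend:
-58 − 6 = -64;  -303 − 64 = -367;  -1146 − 367 = -1513
-64 − 6 = -70;  -367 − 70 = -437;  -1513 − 437 = -1950
-70 − 6 = -76;  -437 − 76 = -513;  -1950 − 513 = -2463
-76 − 6 = -82;  -513 − 82 = -595;  -2463 − 595 = -3058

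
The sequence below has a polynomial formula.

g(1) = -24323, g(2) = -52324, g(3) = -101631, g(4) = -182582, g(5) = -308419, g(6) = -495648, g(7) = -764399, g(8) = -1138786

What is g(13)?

-5763491

D1: -28001  -49307  -80951  -125837  -187229  -268751  -374387
D2: -21306  -31644  -44886  -61392  -81522  -105636
D3: -10338  -13242  -16506  -20130  -24114
D4: -2904  -3264  -3624  -3984
D5: -360  -360  -360
Fifth differences constant at -360.
-3984 − 360 = -4344;  -24114 − 4344 = -28458;  -105636 − 28458 = -134094;  -374387 − 134094 = -508481;  -1138786 − 508481 = -1647267
-4344 − 360 = -4704;  -28458 − 4704 = -33162;  -134094 − 33162 = -167256;  -508481 − 167256 = -675737;  -1647267 − 675737 = -2323004
-4704 − 360 = -5064;  -33162 − 5064 = -38226;  -167256 − 38226 = -205482;  -675737 − 205482 = -881219;  -2323004 − 881219 = -3204223
-5064 − 360 = -5424;  -38226 − 5424 = -43650;  -205482 − 43650 = -249132;  -881219 − 249132 = -1130351;  -3204223 − 1130351 = -4334574
-5424 − 360 = -5784;  -43650 − 5784 = -49434;  -249132 − 49434 = -298566;  -1130351 − 298566 = -1428917;  -4334574 − 1428917 = -5763491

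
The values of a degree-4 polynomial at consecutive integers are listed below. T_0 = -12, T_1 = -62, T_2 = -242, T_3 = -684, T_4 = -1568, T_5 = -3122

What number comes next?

-5622

D1: -50, -180, -442, -884, -1554
D2: -130, -262, -442, -670
D3: -132, -180, -228
D4: -48, -48
Constant fourth difference = -48, so extend:
-228 − 48 = -276;  -670 − 276 = -946;  -1554 − 946 = -2500;  -3122 − 2500 = -5622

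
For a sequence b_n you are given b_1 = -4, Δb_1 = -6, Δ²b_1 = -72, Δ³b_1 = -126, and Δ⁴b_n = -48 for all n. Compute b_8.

Build the table forward from the leading diagonal:
Δ⁴: -48, -48, -48, -48, -48, -48, -48, -48
Δ³: -126, -174, -222, -270, -318, -366, -414, -462
Δ²: -72, -198, -372, -594, -864, -1182, -1548, -1962
Δ: -6, -78, -276, -648, -1242, -2106, -3288, -4836
b: -4, -10, -88, -364, -1012, -2254, -4360, -7648

-7648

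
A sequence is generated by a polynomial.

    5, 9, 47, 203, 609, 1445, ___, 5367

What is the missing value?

2939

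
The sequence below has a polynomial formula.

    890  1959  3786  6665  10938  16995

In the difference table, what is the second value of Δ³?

Δ: 1069, 1827, 2879, 4273, 6057
Δ²: 758, 1052, 1394, 1784
Δ³: 294, 342, 390
Δ⁴: 48, 48

342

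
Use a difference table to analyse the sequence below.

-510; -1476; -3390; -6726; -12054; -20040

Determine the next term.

-966  -1914  -3336  -5328  -7986
-948  -1422  -1992  -2658
-474  -570  -666
-96  -96
Constant fourth difference = -96, so extend:
-666 − 96 = -762;  -2658 − 762 = -3420;  -7986 − 3420 = -11406;  -20040 − 11406 = -31446

-31446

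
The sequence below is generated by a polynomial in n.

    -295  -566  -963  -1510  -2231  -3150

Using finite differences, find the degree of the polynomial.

First differences: -271, -397, -547, -721, -919
Second differences: -126, -150, -174, -198
Third differences: -24, -24, -24
The third differences are constant, so the polynomial has degree 3.

3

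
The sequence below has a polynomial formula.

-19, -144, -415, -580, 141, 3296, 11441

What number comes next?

28380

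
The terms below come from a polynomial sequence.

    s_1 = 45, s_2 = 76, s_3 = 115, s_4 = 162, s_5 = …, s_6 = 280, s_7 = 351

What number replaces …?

Using the first 4 terms:
31, 39, 47
8, 8
Constant second difference = 8.
Extend forward: 47 + 8 = 55;  162 + 55 = 217

217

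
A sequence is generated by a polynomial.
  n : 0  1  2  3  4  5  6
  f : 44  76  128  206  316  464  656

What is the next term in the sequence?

Δ: 32 , 52 , 78 , 110 , 148 , 192
Δ²: 20 , 26 , 32 , 38 , 44
Δ³: 6 , 6 , 6 , 6
Third differences constant at 6.
44 + 6 = 50;  192 + 50 = 242;  656 + 242 = 898

898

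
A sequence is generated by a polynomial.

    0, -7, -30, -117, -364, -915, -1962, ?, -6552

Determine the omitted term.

Using the first 7 terms:
D1: -7  -23  -87  -247  -551  -1047
D2: -16  -64  -160  -304  -496
D3: -48  -96  -144  -192
D4: -48  -48  -48
Constant fourth difference = -48.
Extend forward: -192 − 48 = -240;  -496 − 240 = -736;  -1047 − 736 = -1783;  -1962 − 1783 = -3745

-3745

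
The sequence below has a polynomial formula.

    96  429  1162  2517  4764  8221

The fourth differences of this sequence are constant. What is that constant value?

48

D1: 333, 733, 1355, 2247, 3457
D2: 400, 622, 892, 1210
D3: 222, 270, 318
D4: 48, 48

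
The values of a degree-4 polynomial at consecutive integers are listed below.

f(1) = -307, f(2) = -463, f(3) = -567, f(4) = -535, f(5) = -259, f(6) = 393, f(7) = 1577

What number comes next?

D1: -156 , -104 , 32 , 276 , 652 , 1184
D2: 52 , 136 , 244 , 376 , 532
D3: 84 , 108 , 132 , 156
D4: 24 , 24 , 24
The fourth differences are constant (24).
156 + 24 = 180;  532 + 180 = 712;  1184 + 712 = 1896;  1577 + 1896 = 3473

3473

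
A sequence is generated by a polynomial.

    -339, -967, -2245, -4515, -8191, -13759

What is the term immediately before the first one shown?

-628  -1278  -2270  -3676  -5568
-650  -992  -1406  -1892
-342  -414  -486
-72  -72
The fourth differences are constant at -72.
Work back: -342 + 72 = -270;  -650 + 270 = -380;  -628 + 380 = -248;  -339 + 248 = -91

-91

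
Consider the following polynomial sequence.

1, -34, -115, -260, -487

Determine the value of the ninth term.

-2575

Δ: -35, -81, -145, -227
Δ²: -46, -64, -82
Δ³: -18, -18
Constant third difference = -18, so extend:
-82 − 18 = -100;  -227 − 100 = -327;  -487 − 327 = -814
-100 − 18 = -118;  -327 − 118 = -445;  -814 − 445 = -1259
-118 − 18 = -136;  -445 − 136 = -581;  -1259 − 581 = -1840
-136 − 18 = -154;  -581 − 154 = -735;  -1840 − 735 = -2575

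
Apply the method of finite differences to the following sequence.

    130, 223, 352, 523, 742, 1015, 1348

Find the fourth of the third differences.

6

First differences: 93, 129, 171, 219, 273, 333
Second differences: 36, 42, 48, 54, 60
Third differences: 6, 6, 6, 6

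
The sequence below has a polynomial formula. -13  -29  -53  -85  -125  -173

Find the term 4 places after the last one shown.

-445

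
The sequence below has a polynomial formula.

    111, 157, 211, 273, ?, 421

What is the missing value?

343

Using the first 4 terms:
First differences: 46, 54, 62
Second differences: 8, 8
Constant second difference = 8.
Extend forward: 62 + 8 = 70;  273 + 70 = 343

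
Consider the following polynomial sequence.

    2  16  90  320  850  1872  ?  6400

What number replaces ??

3626

Using the first 6 terms:
First differences: 14, 74, 230, 530, 1022
Second differences: 60, 156, 300, 492
Third differences: 96, 144, 192
Fourth differences: 48, 48
Constant fourth difference = 48.
Extend forward: 192 + 48 = 240;  492 + 240 = 732;  1022 + 732 = 1754;  1872 + 1754 = 3626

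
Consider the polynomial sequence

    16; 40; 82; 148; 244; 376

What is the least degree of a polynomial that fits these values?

3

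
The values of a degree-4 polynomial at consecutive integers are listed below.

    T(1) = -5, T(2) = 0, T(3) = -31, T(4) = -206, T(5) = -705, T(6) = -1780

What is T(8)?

-7026

D1: 5  -31  -175  -499  -1075
D2: -36  -144  -324  -576
D3: -108  -180  -252
D4: -72  -72
The fourth differences are constant (-72).
-252 − 72 = -324;  -576 − 324 = -900;  -1075 − 900 = -1975;  -1780 − 1975 = -3755
-324 − 72 = -396;  -900 − 396 = -1296;  -1975 − 1296 = -3271;  -3755 − 3271 = -7026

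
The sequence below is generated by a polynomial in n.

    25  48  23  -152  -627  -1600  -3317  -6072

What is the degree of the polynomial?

D1: 23, -25, -175, -475, -973, -1717, -2755
D2: -48, -150, -300, -498, -744, -1038
D3: -102, -150, -198, -246, -294
D4: -48, -48, -48, -48
The fourth differences are constant, so the polynomial has degree 4.

4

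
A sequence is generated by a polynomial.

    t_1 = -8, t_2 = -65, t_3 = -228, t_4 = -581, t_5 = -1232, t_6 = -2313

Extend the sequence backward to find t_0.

-57, -163, -353, -651, -1081
-106, -190, -298, -430
-84, -108, -132
-24, -24
The fourth differences are constant at -24.
Work back: -84 + 24 = -60;  -106 + 60 = -46;  -57 + 46 = -11;  -8 + 11 = 3

3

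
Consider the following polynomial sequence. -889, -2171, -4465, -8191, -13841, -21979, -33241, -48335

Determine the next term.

-68041

-1282  -2294  -3726  -5650  -8138  -11262  -15094
-1012  -1432  -1924  -2488  -3124  -3832
-420  -492  -564  -636  -708
-72  -72  -72  -72
Constant fourth difference = -72, so extend:
-708 − 72 = -780;  -3832 − 780 = -4612;  -15094 − 4612 = -19706;  -48335 − 19706 = -68041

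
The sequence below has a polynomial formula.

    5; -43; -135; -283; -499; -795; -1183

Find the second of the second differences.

-56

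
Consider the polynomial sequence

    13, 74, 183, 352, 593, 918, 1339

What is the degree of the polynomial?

First differences: 61, 109, 169, 241, 325, 421
Second differences: 48, 60, 72, 84, 96
Third differences: 12, 12, 12, 12
The third differences are constant, so the polynomial has degree 3.

3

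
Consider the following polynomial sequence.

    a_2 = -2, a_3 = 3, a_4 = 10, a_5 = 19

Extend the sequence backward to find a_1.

5, 7, 9
2, 2
The second differences are constant at 2.
Work back: 5 − 2 = 3;  -2 − 3 = -5

-5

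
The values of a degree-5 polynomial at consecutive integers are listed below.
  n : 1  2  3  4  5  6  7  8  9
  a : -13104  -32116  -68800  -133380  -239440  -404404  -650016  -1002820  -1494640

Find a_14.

-7582900

D1: -19012, -36684, -64580, -106060, -164964, -245612, -352804, -491820
D2: -17672, -27896, -41480, -58904, -80648, -107192, -139016
D3: -10224, -13584, -17424, -21744, -26544, -31824
D4: -3360, -3840, -4320, -4800, -5280
D5: -480, -480, -480, -480
The fifth differences are constant (-480).
-5280 − 480 = -5760;  -31824 − 5760 = -37584;  -139016 − 37584 = -176600;  -491820 − 176600 = -668420;  -1494640 − 668420 = -2163060
-5760 − 480 = -6240;  -37584 − 6240 = -43824;  -176600 − 43824 = -220424;  -668420 − 220424 = -888844;  -2163060 − 888844 = -3051904
-6240 − 480 = -6720;  -43824 − 6720 = -50544;  -220424 − 50544 = -270968;  -888844 − 270968 = -1159812;  -3051904 − 1159812 = -4211716
-6720 − 480 = -7200;  -50544 − 7200 = -57744;  -270968 − 57744 = -328712;  -1159812 − 328712 = -1488524;  -4211716 − 1488524 = -5700240
-7200 − 480 = -7680;  -57744 − 7680 = -65424;  -328712 − 65424 = -394136;  -1488524 − 394136 = -1882660;  -5700240 − 1882660 = -7582900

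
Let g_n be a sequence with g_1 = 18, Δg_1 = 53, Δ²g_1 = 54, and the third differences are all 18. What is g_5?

626

Build the table forward from the leading diagonal:
D3: 18  18  18  18  18
D2: 54  72  90  108  126
D1: 53  107  179  269  377
g: 18  71  178  357  626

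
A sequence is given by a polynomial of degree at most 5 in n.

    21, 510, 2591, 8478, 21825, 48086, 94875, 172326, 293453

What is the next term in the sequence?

474510

489  2081  5887  13347  26261  46789  77451  121127
1592  3806  7460  12914  20528  30662  43676
2214  3654  5454  7614  10134  13014
1440  1800  2160  2520  2880
360  360  360  360
Fifth differences constant at 360.
2880 + 360 = 3240;  13014 + 3240 = 16254;  43676 + 16254 = 59930;  121127 + 59930 = 181057;  293453 + 181057 = 474510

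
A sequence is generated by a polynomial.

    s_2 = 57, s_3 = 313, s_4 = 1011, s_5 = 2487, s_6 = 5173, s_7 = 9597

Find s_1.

256  698  1476  2686  4424
442  778  1210  1738
336  432  528
96  96
The fourth differences are constant at 96.
Work back: 336 − 96 = 240;  442 − 240 = 202;  256 − 202 = 54;  57 − 54 = 3

3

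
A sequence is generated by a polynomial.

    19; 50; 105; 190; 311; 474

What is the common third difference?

6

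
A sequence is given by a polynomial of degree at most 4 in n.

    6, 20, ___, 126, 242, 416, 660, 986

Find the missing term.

Using the last 5 terms:
First differences: 116  174  244  326
Second differences: 58  70  82
Third differences: 12  12
Constant third difference = 12.
Extend backward: 58 − 12 = 46;  116 − 46 = 70;  126 − 70 = 56

56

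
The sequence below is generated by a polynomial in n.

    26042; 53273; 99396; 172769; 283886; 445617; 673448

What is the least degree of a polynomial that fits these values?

5

First differences: 27231, 46123, 73373, 111117, 161731, 227831
Second differences: 18892, 27250, 37744, 50614, 66100
Third differences: 8358, 10494, 12870, 15486
Fourth differences: 2136, 2376, 2616
Fifth differences: 240, 240
The fifth differences are constant, so the polynomial has degree 5.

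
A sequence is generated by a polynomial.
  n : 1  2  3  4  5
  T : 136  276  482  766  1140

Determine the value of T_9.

3776

D1: 140, 206, 284, 374
D2: 66, 78, 90
D3: 12, 12
Constant third difference = 12, so extend:
90 + 12 = 102;  374 + 102 = 476;  1140 + 476 = 1616
102 + 12 = 114;  476 + 114 = 590;  1616 + 590 = 2206
114 + 12 = 126;  590 + 126 = 716;  2206 + 716 = 2922
126 + 12 = 138;  716 + 138 = 854;  2922 + 854 = 3776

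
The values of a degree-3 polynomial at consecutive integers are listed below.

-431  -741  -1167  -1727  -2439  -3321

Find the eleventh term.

-310, -426, -560, -712, -882
-116, -134, -152, -170
-18, -18, -18
The third differences are constant (-18).
-170 − 18 = -188;  -882 − 188 = -1070;  -3321 − 1070 = -4391
-188 − 18 = -206;  -1070 − 206 = -1276;  -4391 − 1276 = -5667
-206 − 18 = -224;  -1276 − 224 = -1500;  -5667 − 1500 = -7167
-224 − 18 = -242;  -1500 − 242 = -1742;  -7167 − 1742 = -8909
-242 − 18 = -260;  -1742 − 260 = -2002;  -8909 − 2002 = -10911

-10911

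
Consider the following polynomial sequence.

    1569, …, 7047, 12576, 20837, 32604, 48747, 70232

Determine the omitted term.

Using the last 6 terms:
Δ: 5529, 8261, 11767, 16143, 21485
Δ²: 2732, 3506, 4376, 5342
Δ³: 774, 870, 966
Δ⁴: 96, 96
Constant fourth difference = 96.
Extend backward: 774 − 96 = 678;  2732 − 678 = 2054;  5529 − 2054 = 3475;  7047 − 3475 = 3572

3572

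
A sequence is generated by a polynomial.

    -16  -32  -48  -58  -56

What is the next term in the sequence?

-36

-16 , -16 , -10 , 2
0 , 6 , 12
6 , 6
Third differences constant at 6.
12 + 6 = 18;  2 + 18 = 20;  -56 + 20 = -36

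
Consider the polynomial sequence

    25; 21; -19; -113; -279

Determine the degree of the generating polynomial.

3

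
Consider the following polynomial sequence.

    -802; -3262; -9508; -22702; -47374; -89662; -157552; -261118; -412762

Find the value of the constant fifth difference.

-240

First differences: -2460, -6246, -13194, -24672, -42288, -67890, -103566, -151644
Second differences: -3786, -6948, -11478, -17616, -25602, -35676, -48078
Third differences: -3162, -4530, -6138, -7986, -10074, -12402
Fourth differences: -1368, -1608, -1848, -2088, -2328
Fifth differences: -240, -240, -240, -240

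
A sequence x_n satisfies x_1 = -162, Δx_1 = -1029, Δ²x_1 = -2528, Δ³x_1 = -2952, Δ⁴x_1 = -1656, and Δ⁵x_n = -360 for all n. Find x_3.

Build the table forward from the leading diagonal:
Fifth differences: -360  -360  -360
Fourth differences: -1656  -2016  -2376
Third differences: -2952  -4608  -6624
Second differences: -2528  -5480  -10088
First differences: -1029  -3557  -9037
x: -162  -1191  -4748

-4748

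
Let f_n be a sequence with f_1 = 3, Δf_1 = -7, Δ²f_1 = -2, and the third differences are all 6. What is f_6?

Build the table forward from the leading diagonal:
Third differences: 6  6  6  6  6  6
Second differences: -2  4  10  16  22  28
First differences: -7  -9  -5  5  21  43
f: 3  -4  -13  -18  -13  8

8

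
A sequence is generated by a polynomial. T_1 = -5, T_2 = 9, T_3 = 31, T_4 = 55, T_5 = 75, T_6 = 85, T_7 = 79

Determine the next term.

51

14, 22, 24, 20, 10, -6
8, 2, -4, -10, -16
-6, -6, -6, -6
Third differences constant at -6.
-16 − 6 = -22;  -6 − 22 = -28;  79 − 28 = 51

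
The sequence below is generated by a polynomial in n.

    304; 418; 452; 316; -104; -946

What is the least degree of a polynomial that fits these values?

First differences: 114, 34, -136, -420, -842
Second differences: -80, -170, -284, -422
Third differences: -90, -114, -138
Fourth differences: -24, -24
The fourth differences are constant, so the polynomial has degree 4.

4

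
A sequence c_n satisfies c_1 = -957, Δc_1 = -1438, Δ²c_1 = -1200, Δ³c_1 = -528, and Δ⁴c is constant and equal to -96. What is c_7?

-39585

Build the table forward from the leading diagonal:
Δ⁴: -96  -96  -96  -96  -96  -96  -96
Δ³: -528  -624  -720  -816  -912  -1008  -1104
Δ²: -1200  -1728  -2352  -3072  -3888  -4800  -5808
Δ: -1438  -2638  -4366  -6718  -9790  -13678  -18478
c: -957  -2395  -5033  -9399  -16117  -25907  -39585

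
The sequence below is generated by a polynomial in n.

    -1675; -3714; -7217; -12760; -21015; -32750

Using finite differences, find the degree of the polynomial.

-2039, -3503, -5543, -8255, -11735
-1464, -2040, -2712, -3480
-576, -672, -768
-96, -96
The fourth differences are constant, so the polynomial has degree 4.

4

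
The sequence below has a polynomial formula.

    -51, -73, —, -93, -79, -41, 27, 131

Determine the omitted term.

Using the last 5 terms:
Δ: 14  38  68  104
Δ²: 24  30  36
Δ³: 6  6
Constant third difference = 6.
Extend backward: 24 − 6 = 18;  14 − 18 = -4;  -93 + 4 = -89

-89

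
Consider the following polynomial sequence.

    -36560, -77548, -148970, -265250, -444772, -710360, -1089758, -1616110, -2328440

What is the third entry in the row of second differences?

-63242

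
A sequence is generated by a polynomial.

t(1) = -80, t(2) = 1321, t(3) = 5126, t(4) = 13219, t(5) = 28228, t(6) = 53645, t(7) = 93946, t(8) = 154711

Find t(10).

366193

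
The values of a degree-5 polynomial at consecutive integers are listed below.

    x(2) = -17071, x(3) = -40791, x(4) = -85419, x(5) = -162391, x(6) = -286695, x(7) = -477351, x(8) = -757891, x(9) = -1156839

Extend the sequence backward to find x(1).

Δ: -23720, -44628, -76972, -124304, -190656, -280540, -398948
Δ²: -20908, -32344, -47332, -66352, -89884, -118408
Δ³: -11436, -14988, -19020, -23532, -28524
Δ⁴: -3552, -4032, -4512, -4992
Δ⁵: -480, -480, -480
The fifth differences are constant at -480.
Work back: -3552 + 480 = -3072;  -11436 + 3072 = -8364;  -20908 + 8364 = -12544;  -23720 + 12544 = -11176;  -17071 + 11176 = -5895

-5895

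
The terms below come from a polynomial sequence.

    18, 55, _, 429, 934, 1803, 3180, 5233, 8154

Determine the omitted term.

168

Using the last 6 terms:
First differences: 505  869  1377  2053  2921
Second differences: 364  508  676  868
Third differences: 144  168  192
Fourth differences: 24  24
Constant fourth difference = 24.
Extend backward: 144 − 24 = 120;  364 − 120 = 244;  505 − 244 = 261;  429 − 261 = 168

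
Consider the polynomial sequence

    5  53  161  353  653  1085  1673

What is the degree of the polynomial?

First differences: 48, 108, 192, 300, 432, 588
Second differences: 60, 84, 108, 132, 156
Third differences: 24, 24, 24, 24
The third differences are constant, so the polynomial has degree 3.

3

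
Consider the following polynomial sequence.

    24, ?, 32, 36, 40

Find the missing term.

28

Using the last 3 terms:
D1: 4  4
Constant first difference = 4.
Extend backward: 32 − 4 = 28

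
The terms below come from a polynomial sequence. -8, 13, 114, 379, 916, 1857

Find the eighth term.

5599

First differences: 21, 101, 265, 537, 941
Second differences: 80, 164, 272, 404
Third differences: 84, 108, 132
Fourth differences: 24, 24
Constant fourth difference = 24, so extend:
132 + 24 = 156;  404 + 156 = 560;  941 + 560 = 1501;  1857 + 1501 = 3358
156 + 24 = 180;  560 + 180 = 740;  1501 + 740 = 2241;  3358 + 2241 = 5599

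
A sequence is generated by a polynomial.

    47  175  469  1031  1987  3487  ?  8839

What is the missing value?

5705

Using the first 6 terms:
D1: 128  294  562  956  1500
D2: 166  268  394  544
D3: 102  126  150
D4: 24  24
Constant fourth difference = 24.
Extend forward: 150 + 24 = 174;  544 + 174 = 718;  1500 + 718 = 2218;  3487 + 2218 = 5705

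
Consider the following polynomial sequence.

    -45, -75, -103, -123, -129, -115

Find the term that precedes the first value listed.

-19

Δ: -30, -28, -20, -6, 14
Δ²: 2, 8, 14, 20
Δ³: 6, 6, 6
The third differences are constant at 6.
Work back: 2 − 6 = -4;  -30 + 4 = -26;  -45 + 26 = -19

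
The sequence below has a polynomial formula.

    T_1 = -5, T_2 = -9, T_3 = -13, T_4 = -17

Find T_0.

-1

D1: -4  -4  -4
The first differences are constant at -4.
Work back: -5 + 4 = -1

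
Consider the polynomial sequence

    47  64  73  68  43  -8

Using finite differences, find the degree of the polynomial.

First differences: 17, 9, -5, -25, -51
Second differences: -8, -14, -20, -26
Third differences: -6, -6, -6
The third differences are constant, so the polynomial has degree 3.

3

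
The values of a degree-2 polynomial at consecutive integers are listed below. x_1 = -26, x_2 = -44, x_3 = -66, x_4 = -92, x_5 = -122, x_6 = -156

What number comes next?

-194

Δ: -18, -22, -26, -30, -34
Δ²: -4, -4, -4, -4
Second differences constant at -4.
-34 − 4 = -38;  -156 − 38 = -194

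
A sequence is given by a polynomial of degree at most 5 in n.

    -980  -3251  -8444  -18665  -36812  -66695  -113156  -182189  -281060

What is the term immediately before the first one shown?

-197

-2271, -5193, -10221, -18147, -29883, -46461, -69033, -98871
-2922, -5028, -7926, -11736, -16578, -22572, -29838
-2106, -2898, -3810, -4842, -5994, -7266
-792, -912, -1032, -1152, -1272
-120, -120, -120, -120
The fifth differences are constant at -120.
Work back: -792 + 120 = -672;  -2106 + 672 = -1434;  -2922 + 1434 = -1488;  -2271 + 1488 = -783;  -980 + 783 = -197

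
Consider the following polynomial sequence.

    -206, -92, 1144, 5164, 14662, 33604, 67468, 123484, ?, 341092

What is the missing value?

210874

Using the first 8 terms:
First differences: 114  1236  4020  9498  18942  33864  56016
Second differences: 1122  2784  5478  9444  14922  22152
Third differences: 1662  2694  3966  5478  7230
Fourth differences: 1032  1272  1512  1752
Fifth differences: 240  240  240
Constant fifth difference = 240.
Extend forward: 1752 + 240 = 1992;  7230 + 1992 = 9222;  22152 + 9222 = 31374;  56016 + 31374 = 87390;  123484 + 87390 = 210874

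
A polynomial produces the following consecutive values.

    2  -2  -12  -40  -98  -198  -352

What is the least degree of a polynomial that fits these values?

3

First differences: -4, -10, -28, -58, -100, -154
Second differences: -6, -18, -30, -42, -54
Third differences: -12, -12, -12, -12
The third differences are constant, so the polynomial has degree 3.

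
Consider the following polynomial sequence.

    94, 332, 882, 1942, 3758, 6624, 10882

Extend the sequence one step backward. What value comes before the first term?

18

238  550  1060  1816  2866  4258
312  510  756  1050  1392
198  246  294  342
48  48  48
The fourth differences are constant at 48.
Work back: 198 − 48 = 150;  312 − 150 = 162;  238 − 162 = 76;  94 − 76 = 18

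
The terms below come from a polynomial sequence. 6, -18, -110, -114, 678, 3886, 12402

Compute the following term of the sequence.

30750

-24  -92  -4  792  3208  8516
-68  88  796  2416  5308
156  708  1620  2892
552  912  1272
360  360
The fifth differences are constant (360).
1272 + 360 = 1632;  2892 + 1632 = 4524;  5308 + 4524 = 9832;  8516 + 9832 = 18348;  12402 + 18348 = 30750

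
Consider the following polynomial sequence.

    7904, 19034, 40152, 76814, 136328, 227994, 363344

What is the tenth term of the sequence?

1185338

11130, 21118, 36662, 59514, 91666, 135350
9988, 15544, 22852, 32152, 43684
5556, 7308, 9300, 11532
1752, 1992, 2232
240, 240
The fifth differences are constant (240).
2232 + 240 = 2472;  11532 + 2472 = 14004;  43684 + 14004 = 57688;  135350 + 57688 = 193038;  363344 + 193038 = 556382
2472 + 240 = 2712;  14004 + 2712 = 16716;  57688 + 16716 = 74404;  193038 + 74404 = 267442;  556382 + 267442 = 823824
2712 + 240 = 2952;  16716 + 2952 = 19668;  74404 + 19668 = 94072;  267442 + 94072 = 361514;  823824 + 361514 = 1185338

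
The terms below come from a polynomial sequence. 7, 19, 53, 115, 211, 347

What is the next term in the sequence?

529

Δ: 12, 34, 62, 96, 136
Δ²: 22, 28, 34, 40
Δ³: 6, 6, 6
Third differences constant at 6.
40 + 6 = 46;  136 + 46 = 182;  347 + 182 = 529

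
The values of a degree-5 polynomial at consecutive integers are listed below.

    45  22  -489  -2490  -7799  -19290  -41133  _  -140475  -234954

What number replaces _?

-79034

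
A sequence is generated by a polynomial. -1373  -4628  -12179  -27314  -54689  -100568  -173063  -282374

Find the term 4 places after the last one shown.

D1: -3255, -7551, -15135, -27375, -45879, -72495, -109311
D2: -4296, -7584, -12240, -18504, -26616, -36816
D3: -3288, -4656, -6264, -8112, -10200
D4: -1368, -1608, -1848, -2088
D5: -240, -240, -240
The fifth differences are constant (-240).
-2088 − 240 = -2328;  -10200 − 2328 = -12528;  -36816 − 12528 = -49344;  -109311 − 49344 = -158655;  -282374 − 158655 = -441029
-2328 − 240 = -2568;  -12528 − 2568 = -15096;  -49344 − 15096 = -64440;  -158655 − 64440 = -223095;  -441029 − 223095 = -664124
-2568 − 240 = -2808;  -15096 − 2808 = -17904;  -64440 − 17904 = -82344;  -223095 − 82344 = -305439;  -664124 − 305439 = -969563
-2808 − 240 = -3048;  -17904 − 3048 = -20952;  -82344 − 20952 = -103296;  -305439 − 103296 = -408735;  -969563 − 408735 = -1378298

-1378298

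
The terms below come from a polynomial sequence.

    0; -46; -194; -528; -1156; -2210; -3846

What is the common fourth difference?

D1: -46, -148, -334, -628, -1054, -1636
D2: -102, -186, -294, -426, -582
D3: -84, -108, -132, -156
D4: -24, -24, -24

-24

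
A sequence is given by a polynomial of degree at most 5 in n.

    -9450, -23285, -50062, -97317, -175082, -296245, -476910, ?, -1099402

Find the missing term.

-736757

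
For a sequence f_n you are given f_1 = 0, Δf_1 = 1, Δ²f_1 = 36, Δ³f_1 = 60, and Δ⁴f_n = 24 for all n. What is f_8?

3703

Build the table forward from the leading diagonal:
D4: 24  24  24  24  24  24  24  24
D3: 60  84  108  132  156  180  204  228
D2: 36  96  180  288  420  576  756  960
D1: 1  37  133  313  601  1021  1597  2353
f: 0  1  38  171  484  1085  2106  3703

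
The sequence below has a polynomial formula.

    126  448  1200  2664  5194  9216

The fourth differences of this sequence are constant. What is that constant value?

72

First differences: 322, 752, 1464, 2530, 4022
Second differences: 430, 712, 1066, 1492
Third differences: 282, 354, 426
Fourth differences: 72, 72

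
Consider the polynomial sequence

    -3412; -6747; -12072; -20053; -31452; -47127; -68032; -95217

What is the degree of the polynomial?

D1: -3335, -5325, -7981, -11399, -15675, -20905, -27185
D2: -1990, -2656, -3418, -4276, -5230, -6280
D3: -666, -762, -858, -954, -1050
D4: -96, -96, -96, -96
The fourth differences are constant, so the polynomial has degree 4.

4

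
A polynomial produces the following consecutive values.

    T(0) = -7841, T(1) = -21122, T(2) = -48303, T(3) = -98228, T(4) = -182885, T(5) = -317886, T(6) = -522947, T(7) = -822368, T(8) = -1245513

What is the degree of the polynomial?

5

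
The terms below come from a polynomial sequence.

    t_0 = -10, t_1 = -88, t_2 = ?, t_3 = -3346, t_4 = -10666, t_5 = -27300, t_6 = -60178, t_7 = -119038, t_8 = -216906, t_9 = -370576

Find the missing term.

-738

Using the last 7 terms:
D1: -7320  -16634  -32878  -58860  -97868  -153670
D2: -9314  -16244  -25982  -39008  -55802
D3: -6930  -9738  -13026  -16794
D4: -2808  -3288  -3768
D5: -480  -480
Constant fifth difference = -480.
Extend backward: -2808 + 480 = -2328;  -6930 + 2328 = -4602;  -9314 + 4602 = -4712;  -7320 + 4712 = -2608;  -3346 + 2608 = -738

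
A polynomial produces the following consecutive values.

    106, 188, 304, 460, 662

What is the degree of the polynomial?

3

Δ: 82, 116, 156, 202
Δ²: 34, 40, 46
Δ³: 6, 6
The third differences are constant, so the polynomial has degree 3.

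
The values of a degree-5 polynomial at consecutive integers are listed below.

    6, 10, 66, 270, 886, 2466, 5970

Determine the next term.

12886

D1: 4, 56, 204, 616, 1580, 3504
D2: 52, 148, 412, 964, 1924
D3: 96, 264, 552, 960
D4: 168, 288, 408
D5: 120, 120
Constant fifth difference = 120, so extend:
408 + 120 = 528;  960 + 528 = 1488;  1924 + 1488 = 3412;  3504 + 3412 = 6916;  5970 + 6916 = 12886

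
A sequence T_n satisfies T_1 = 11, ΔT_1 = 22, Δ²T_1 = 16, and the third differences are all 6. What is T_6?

341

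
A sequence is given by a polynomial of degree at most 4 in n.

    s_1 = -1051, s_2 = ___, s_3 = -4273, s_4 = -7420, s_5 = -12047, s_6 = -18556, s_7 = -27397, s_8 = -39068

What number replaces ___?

-2252

Using the last 6 terms:
First differences: -3147  -4627  -6509  -8841  -11671
Second differences: -1480  -1882  -2332  -2830
Third differences: -402  -450  -498
Fourth differences: -48  -48
Constant fourth difference = -48.
Extend backward: -402 + 48 = -354;  -1480 + 354 = -1126;  -3147 + 1126 = -2021;  -4273 + 2021 = -2252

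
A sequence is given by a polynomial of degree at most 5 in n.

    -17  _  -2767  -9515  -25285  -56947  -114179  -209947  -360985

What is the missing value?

-499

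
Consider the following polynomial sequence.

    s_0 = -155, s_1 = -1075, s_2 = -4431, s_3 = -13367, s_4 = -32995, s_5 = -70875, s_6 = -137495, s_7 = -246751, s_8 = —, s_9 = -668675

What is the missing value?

Using the first 8 terms:
Δ: -920  -3356  -8936  -19628  -37880  -66620  -109256
Δ²: -2436  -5580  -10692  -18252  -28740  -42636
Δ³: -3144  -5112  -7560  -10488  -13896
Δ⁴: -1968  -2448  -2928  -3408
Δ⁵: -480  -480  -480
Constant fifth difference = -480.
Extend forward: -3408 − 480 = -3888;  -13896 − 3888 = -17784;  -42636 − 17784 = -60420;  -109256 − 60420 = -169676;  -246751 − 169676 = -416427

-416427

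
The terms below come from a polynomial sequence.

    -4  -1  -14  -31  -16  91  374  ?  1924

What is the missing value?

941

Using the first 7 terms:
D1: 3, -13, -17, 15, 107, 283
D2: -16, -4, 32, 92, 176
D3: 12, 36, 60, 84
D4: 24, 24, 24
Constant fourth difference = 24.
Extend forward: 84 + 24 = 108;  176 + 108 = 284;  283 + 284 = 567;  374 + 567 = 941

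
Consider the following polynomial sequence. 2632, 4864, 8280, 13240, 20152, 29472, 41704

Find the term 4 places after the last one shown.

First differences: 2232, 3416, 4960, 6912, 9320, 12232
Second differences: 1184, 1544, 1952, 2408, 2912
Third differences: 360, 408, 456, 504
Fourth differences: 48, 48, 48
The fourth differences are constant (48).
504 + 48 = 552;  2912 + 552 = 3464;  12232 + 3464 = 15696;  41704 + 15696 = 57400
552 + 48 = 600;  3464 + 600 = 4064;  15696 + 4064 = 19760;  57400 + 19760 = 77160
600 + 48 = 648;  4064 + 648 = 4712;  19760 + 4712 = 24472;  77160 + 24472 = 101632
648 + 48 = 696;  4712 + 696 = 5408;  24472 + 5408 = 29880;  101632 + 29880 = 131512

131512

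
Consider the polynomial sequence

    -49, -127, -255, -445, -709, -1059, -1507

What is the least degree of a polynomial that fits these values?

-78, -128, -190, -264, -350, -448
-50, -62, -74, -86, -98
-12, -12, -12, -12
The third differences are constant, so the polynomial has degree 3.

3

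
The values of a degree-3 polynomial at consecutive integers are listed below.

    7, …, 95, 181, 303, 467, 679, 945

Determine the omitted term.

Using the last 6 terms:
86, 122, 164, 212, 266
36, 42, 48, 54
6, 6, 6
Constant third difference = 6.
Extend backward: 36 − 6 = 30;  86 − 30 = 56;  95 − 56 = 39

39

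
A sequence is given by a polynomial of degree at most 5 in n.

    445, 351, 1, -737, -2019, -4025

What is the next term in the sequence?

-94  -350  -738  -1282  -2006
-256  -388  -544  -724
-132  -156  -180
-24  -24
Fourth differences constant at -24.
-180 − 24 = -204;  -724 − 204 = -928;  -2006 − 928 = -2934;  -4025 − 2934 = -6959

-6959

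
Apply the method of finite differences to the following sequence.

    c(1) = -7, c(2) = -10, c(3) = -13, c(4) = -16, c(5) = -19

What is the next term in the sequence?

-22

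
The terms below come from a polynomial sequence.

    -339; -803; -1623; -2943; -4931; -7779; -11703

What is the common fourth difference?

-24

First differences: -464, -820, -1320, -1988, -2848, -3924
Second differences: -356, -500, -668, -860, -1076
Third differences: -144, -168, -192, -216
Fourth differences: -24, -24, -24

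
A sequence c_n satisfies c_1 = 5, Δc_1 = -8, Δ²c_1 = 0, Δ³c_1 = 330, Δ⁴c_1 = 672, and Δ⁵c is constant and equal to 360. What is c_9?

85621

Build the table forward from the leading diagonal:
Δ⁵: 360  360  360  360  360  360  360  360  360
Δ⁴: 672  1032  1392  1752  2112  2472  2832  3192  3552
Δ³: 330  1002  2034  3426  5178  7290  9762  12594  15786
Δ²: 0  330  1332  3366  6792  11970  19260  29022  41616
Δ: -8  -8  322  1654  5020  11812  23782  43042  72064
c: 5  -3  -11  311  1965  6985  18797  42579  85621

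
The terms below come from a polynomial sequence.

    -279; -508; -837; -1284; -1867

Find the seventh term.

-3513

Δ: -229 , -329 , -447 , -583
Δ²: -100 , -118 , -136
Δ³: -18 , -18
Constant third difference = -18, so extend:
-136 − 18 = -154;  -583 − 154 = -737;  -1867 − 737 = -2604
-154 − 18 = -172;  -737 − 172 = -909;  -2604 − 909 = -3513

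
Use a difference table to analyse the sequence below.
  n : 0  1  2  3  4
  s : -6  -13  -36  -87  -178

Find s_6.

-528

-7, -23, -51, -91
-16, -28, -40
-12, -12
Constant third difference = -12, so extend:
-40 − 12 = -52;  -91 − 52 = -143;  -178 − 143 = -321
-52 − 12 = -64;  -143 − 64 = -207;  -321 − 207 = -528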